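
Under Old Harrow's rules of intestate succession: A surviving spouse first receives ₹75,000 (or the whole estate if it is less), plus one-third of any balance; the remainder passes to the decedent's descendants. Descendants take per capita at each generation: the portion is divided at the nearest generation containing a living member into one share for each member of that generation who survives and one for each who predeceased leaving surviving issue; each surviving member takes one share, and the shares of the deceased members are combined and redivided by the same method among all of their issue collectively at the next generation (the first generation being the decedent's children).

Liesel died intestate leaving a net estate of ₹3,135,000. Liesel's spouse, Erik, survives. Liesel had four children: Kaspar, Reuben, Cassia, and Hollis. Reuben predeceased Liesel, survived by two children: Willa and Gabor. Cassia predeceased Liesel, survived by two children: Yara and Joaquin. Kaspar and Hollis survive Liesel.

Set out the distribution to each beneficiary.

Erik first takes ₹75,000, leaving a balance of ₹3,060,000. Erik then takes one-third of the balance (₹1,020,000), for a total of ₹1,095,000. The remaining ₹2,040,000 passes to the descendants.
The descendants' portion (₹2,040,000) is divided at the children's generation into 4 shares of ₹510,000. Kaspar and Hollis each take ₹510,000. The 2 shares of the deceased (Reuben and Cassia) are combined into a pool of ₹1,020,000.
That pool (₹1,020,000) is divided at the grandchildren's generation equally among Willa, Gabor, Yara, and Joaquin: ₹255,000 each.

Erik: ₹1,095,000; Kaspar: ₹510,000; Willa: ₹255,000; Gabor: ₹255,000; Yara: ₹255,000; Joaquin: ₹255,000; Hollis: ₹510,000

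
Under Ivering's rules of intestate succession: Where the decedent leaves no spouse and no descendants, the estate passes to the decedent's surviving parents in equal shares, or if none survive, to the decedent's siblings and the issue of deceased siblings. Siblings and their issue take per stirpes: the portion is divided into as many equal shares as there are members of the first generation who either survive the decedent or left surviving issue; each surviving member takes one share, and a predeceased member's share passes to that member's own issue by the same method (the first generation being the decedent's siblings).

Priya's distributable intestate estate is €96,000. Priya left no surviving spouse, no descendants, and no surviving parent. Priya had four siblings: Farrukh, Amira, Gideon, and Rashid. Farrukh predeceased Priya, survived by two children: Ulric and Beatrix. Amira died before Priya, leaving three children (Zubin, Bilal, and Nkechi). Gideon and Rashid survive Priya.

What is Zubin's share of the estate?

The entire €96,000 passes to the siblings and their issue.
That amount (€96,000) is divided into 4 shares of €24,000: Gideon and Rashid each take €24,000; Farrukh's €24,000 share passes to Farrukh's issue; Amira's €24,000 share passes to Amira's issue.
Farrukh's share (€24,000) is divided into 2 shares of €12,000: Ulric and Beatrix each take €12,000.
Amira's share (€24,000) is divided into 3 shares of €8,000: Zubin, Bilal, and Nkechi each take €8,000.

Zubin receives €8,000.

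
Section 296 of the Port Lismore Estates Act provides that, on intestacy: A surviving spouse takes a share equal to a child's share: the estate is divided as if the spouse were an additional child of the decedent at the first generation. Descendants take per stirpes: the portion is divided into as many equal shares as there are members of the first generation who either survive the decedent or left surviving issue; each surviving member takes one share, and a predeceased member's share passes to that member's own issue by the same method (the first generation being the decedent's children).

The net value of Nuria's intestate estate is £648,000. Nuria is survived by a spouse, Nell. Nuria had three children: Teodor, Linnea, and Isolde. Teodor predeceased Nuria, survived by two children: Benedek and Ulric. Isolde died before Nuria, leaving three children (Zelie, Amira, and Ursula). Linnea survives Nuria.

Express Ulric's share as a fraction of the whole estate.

The spouse counts as an additional share at the children's level, so there are 4 primary shares of £162,000. Nell takes one such share (£162,000).
The children's combined portion (£486,000) is divided into 3 shares of £162,000: Linnea takes £162,000; Teodor's £162,000 share passes to Teodor's issue; Isolde's £162,000 share passes to Isolde's issue.
Teodor's share (£162,000) is divided into 2 shares of £81,000: Benedek and Ulric each take £81,000.
Isolde's share (£162,000) is divided into 3 shares of £54,000: Zelie, Amira, and Ursula each take £54,000.

Ulric receives 1/8 of the estate.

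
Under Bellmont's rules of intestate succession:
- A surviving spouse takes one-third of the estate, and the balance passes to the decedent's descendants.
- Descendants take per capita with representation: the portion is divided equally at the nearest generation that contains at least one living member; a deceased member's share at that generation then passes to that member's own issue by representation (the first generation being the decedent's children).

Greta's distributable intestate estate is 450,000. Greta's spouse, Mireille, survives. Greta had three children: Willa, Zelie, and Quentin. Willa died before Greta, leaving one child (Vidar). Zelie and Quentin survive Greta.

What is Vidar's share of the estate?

Mireille takes one-third of 450,000 = 150,000. The remaining 300,000 passes to the descendants.
The descendants' portion (300,000) is divided into 3 shares of 100,000: Zelie and Quentin each take 100,000; Willa's 100,000 share passes to Willa's issue.
Willa's share (100,000) passes entirely to Vidar.

Vidar receives 100,000.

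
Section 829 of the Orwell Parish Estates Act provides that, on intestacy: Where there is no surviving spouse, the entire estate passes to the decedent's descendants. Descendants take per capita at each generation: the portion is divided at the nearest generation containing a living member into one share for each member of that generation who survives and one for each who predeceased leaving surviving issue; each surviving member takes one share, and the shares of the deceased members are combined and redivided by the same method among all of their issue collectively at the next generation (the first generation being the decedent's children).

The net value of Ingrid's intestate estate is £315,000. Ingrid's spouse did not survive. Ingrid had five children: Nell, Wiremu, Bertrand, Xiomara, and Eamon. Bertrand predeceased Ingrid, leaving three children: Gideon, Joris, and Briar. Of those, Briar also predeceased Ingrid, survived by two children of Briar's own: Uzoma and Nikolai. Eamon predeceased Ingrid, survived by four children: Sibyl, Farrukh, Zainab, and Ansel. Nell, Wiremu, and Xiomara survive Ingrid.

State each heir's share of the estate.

Nell: £63,000; Wiremu: £63,000; Gideon: £18,000; Joris: £18,000; Uzoma: £9,000; Nikolai: £9,000; Xiomara: £63,000; Sibyl: £18,000; Farrukh: £18,000; Zainab: £18,000; Ansel: £18,000

The entire £315,000 passes to the descendants.
That amount (£315,000) is divided at the children's generation into 5 shares of £63,000. Nell, Wiremu, and Xiomara each take £63,000. The 2 shares of the deceased (Bertrand and Eamon) are combined into a pool of £126,000.
That pool (£126,000) is divided at the grandchildren's generation into 7 shares of £18,000. Gideon, Joris, Sibyl, Farrukh, Zainab, and Ansel each take £18,000. The remaining share for the deceased Briar (£18,000) is carried to the next generation.
That pool (£18,000) is divided at the great-grandchildren's generation equally among Uzoma and Nikolai: £9,000 each.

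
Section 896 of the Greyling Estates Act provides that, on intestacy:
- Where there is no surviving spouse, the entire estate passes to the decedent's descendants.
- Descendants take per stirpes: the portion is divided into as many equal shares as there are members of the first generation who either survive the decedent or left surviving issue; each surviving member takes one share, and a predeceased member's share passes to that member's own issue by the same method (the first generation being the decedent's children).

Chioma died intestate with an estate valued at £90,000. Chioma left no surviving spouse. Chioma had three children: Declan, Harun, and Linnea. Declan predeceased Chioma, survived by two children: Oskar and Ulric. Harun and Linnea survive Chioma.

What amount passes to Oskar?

Oskar receives £15,000.

The entire £90,000 passes to the descendants.
That amount (£90,000) is divided into 3 shares of £30,000: Harun and Linnea each take £30,000; Declan's £30,000 share passes to Declan's issue.
Declan's share (£30,000) is divided into 2 shares of £15,000: Oskar and Ulric each take £15,000.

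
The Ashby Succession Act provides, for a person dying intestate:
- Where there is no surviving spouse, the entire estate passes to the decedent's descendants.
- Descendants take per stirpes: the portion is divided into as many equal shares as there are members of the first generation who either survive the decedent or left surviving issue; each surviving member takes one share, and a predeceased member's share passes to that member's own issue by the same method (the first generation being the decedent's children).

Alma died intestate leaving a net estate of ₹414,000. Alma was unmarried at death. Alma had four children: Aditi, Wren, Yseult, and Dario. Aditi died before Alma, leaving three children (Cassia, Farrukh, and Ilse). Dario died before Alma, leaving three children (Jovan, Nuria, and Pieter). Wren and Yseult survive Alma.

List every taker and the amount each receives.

The entire ₹414,000 passes to the descendants.
That amount (₹414,000) is divided into 4 shares of ₹103,500: Wren and Yseult each take ₹103,500; Aditi's ₹103,500 share passes to Aditi's issue; Dario's ₹103,500 share passes to Dario's issue.
Aditi's share (₹103,500) is divided into 3 shares of ₹34,500: Cassia, Farrukh, and Ilse each take ₹34,500.
Dario's share (₹103,500) is divided into 3 shares of ₹34,500: Jovan, Nuria, and Pieter each take ₹34,500.

Cassia: ₹34,500; Farrukh: ₹34,500; Ilse: ₹34,500; Wren: ₹103,500; Yseult: ₹103,500; Jovan: ₹34,500; Nuria: ₹34,500; Pieter: ₹34,500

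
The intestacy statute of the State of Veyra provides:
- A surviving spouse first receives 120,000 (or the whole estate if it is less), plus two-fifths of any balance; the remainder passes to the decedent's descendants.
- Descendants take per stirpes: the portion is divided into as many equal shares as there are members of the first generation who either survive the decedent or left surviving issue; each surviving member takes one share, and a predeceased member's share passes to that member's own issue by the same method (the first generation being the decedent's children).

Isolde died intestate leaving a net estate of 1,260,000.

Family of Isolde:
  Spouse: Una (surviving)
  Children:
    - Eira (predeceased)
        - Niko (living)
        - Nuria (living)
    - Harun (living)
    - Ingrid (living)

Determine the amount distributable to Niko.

Niko receives 114,000.

Una first takes 120,000, leaving a balance of 1,140,000. Una then takes two-fifths of the balance (456,000), for a total of 576,000. The remaining 684,000 passes to the descendants.
The descendants' portion (684,000) is divided into 3 shares of 228,000: Harun and Ingrid each take 228,000; Eira's 228,000 share passes to Eira's issue.
Eira's share (228,000) is divided into 2 shares of 114,000: Niko and Nuria each take 114,000.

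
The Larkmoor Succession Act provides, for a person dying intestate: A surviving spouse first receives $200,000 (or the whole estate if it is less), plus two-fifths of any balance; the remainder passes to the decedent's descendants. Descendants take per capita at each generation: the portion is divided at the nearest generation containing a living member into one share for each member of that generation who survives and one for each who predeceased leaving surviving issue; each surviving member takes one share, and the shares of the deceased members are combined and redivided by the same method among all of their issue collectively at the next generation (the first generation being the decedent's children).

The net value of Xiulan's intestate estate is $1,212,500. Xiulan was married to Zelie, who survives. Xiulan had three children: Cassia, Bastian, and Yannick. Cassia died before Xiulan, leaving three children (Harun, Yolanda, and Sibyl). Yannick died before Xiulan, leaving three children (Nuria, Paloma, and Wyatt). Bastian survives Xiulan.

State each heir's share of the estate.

Zelie: $605,000; Harun: $67,500; Yolanda: $67,500; Sibyl: $67,500; Bastian: $202,500; Nuria: $67,500; Paloma: $67,500; Wyatt: $67,500

Zelie first takes $200,000, leaving a balance of $1,012,500. Zelie then takes two-fifths of the balance ($405,000), for a total of $605,000. The remaining $607,500 passes to the descendants.
The descendants' portion ($607,500) is divided at the children's generation into 3 shares of $202,500. Bastian takes $202,500. The 2 shares of the deceased (Cassia and Yannick) are combined into a pool of $405,000.
That pool ($405,000) is divided at the grandchildren's generation equally among Harun, Yolanda, Sibyl, Nuria, Paloma, and Wyatt: $67,500 each.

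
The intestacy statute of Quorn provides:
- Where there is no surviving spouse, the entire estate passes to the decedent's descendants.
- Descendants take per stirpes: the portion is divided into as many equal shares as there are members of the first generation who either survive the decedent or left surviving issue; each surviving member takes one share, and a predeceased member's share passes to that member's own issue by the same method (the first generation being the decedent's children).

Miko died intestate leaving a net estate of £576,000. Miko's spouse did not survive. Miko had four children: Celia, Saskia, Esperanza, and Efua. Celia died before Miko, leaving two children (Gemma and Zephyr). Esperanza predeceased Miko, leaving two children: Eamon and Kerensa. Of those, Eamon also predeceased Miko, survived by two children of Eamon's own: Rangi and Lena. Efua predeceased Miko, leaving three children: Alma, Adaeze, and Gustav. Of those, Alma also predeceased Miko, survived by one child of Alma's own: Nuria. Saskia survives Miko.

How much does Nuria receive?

The entire £576,000 passes to the descendants.
That amount (£576,000) is divided into 4 shares of £144,000: Saskia takes £144,000; Celia's £144,000 share passes to Celia's issue; Esperanza's £144,000 share passes to Esperanza's issue; Efua's £144,000 share passes to Efua's issue.
Celia's share (£144,000) is divided into 2 shares of £72,000: Gemma and Zephyr each take £72,000.
Esperanza's share (£144,000) is divided into 2 shares of £72,000: Kerensa takes £72,000; Eamon's £72,000 share passes to Eamon's issue.
Eamon's share (£72,000) is divided into 2 shares of £36,000: Rangi and Lena each take £36,000.
Efua's share (£144,000) is divided into 3 shares of £48,000: Adaeze and Gustav each take £48,000; Alma's £48,000 share passes to Alma's issue.
Alma's share (£48,000) passes entirely to Nuria.

Nuria receives £48,000.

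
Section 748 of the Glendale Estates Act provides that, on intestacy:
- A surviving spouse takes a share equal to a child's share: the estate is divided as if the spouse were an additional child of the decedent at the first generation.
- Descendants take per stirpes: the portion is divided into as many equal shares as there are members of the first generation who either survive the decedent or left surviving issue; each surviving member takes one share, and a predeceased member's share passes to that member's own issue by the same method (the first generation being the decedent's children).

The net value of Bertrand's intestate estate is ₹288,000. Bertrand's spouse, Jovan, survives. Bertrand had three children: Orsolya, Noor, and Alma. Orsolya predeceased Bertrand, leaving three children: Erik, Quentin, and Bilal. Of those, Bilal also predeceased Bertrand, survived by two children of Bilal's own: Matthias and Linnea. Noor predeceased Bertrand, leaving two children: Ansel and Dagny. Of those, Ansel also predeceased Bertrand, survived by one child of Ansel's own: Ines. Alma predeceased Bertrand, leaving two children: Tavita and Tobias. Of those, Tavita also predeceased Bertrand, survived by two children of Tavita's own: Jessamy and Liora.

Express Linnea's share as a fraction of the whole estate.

Linnea receives 1/24 of the estate.

The spouse counts as an additional share at the children's level, so there are 4 primary shares of ₹72,000. Jovan takes one such share (₹72,000).
The children's combined portion (₹216,000) is divided into 3 shares of ₹72,000: Orsolya's ₹72,000 share passes to Orsolya's issue; Noor's ₹72,000 share passes to Noor's issue; Alma's ₹72,000 share passes to Alma's issue.
Orsolya's share (₹72,000) is divided into 3 shares of ₹24,000: Erik and Quentin each take ₹24,000; Bilal's ₹24,000 share passes to Bilal's issue.
Bilal's share (₹24,000) is divided into 2 shares of ₹12,000: Matthias and Linnea each take ₹12,000.
Noor's share (₹72,000) is divided into 2 shares of ₹36,000: Dagny takes ₹36,000; Ansel's ₹36,000 share passes to Ansel's issue.
Ansel's share (₹36,000) passes entirely to Ines.
Alma's share (₹72,000) is divided into 2 shares of ₹36,000: Tobias takes ₹36,000; Tavita's ₹36,000 share passes to Tavita's issue.
Tavita's share (₹36,000) is divided into 2 shares of ₹18,000: Jessamy and Liora each take ₹18,000.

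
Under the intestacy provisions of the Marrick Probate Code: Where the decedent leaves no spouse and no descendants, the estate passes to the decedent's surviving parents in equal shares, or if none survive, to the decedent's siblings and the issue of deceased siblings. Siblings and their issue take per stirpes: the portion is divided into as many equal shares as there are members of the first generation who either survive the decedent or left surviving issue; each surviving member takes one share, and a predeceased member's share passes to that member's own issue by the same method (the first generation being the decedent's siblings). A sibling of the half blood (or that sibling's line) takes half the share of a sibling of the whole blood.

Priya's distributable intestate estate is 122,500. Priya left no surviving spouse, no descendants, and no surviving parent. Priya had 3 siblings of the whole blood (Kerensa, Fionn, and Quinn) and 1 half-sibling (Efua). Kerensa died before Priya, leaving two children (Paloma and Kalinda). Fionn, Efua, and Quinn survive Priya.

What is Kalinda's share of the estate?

Kalinda receives 17,500.

The entire 122,500 passes to the siblings and their issue.
Counting each half-blood sibling's line as half a unit, there are 7/2 units in 122,500, so one unit is 35,000. Whole-blood lines (Kerensa, Fionn, and Quinn) take 35,000 each; half-blood lines (Efua) take 17,500 each.
Kerensa's share (35,000) is divided into 2 shares of 17,500: Paloma and Kalinda each take 17,500.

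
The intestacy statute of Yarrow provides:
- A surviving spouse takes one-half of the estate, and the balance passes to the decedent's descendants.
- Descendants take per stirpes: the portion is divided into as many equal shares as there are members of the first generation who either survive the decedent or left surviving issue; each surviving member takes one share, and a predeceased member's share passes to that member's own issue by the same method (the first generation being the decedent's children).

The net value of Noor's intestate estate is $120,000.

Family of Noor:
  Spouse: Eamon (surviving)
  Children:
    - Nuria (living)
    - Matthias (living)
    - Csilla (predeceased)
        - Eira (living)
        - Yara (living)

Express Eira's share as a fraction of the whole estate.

Eira receives 1/12 of the estate.

Eamon takes one-half of $120,000 = $60,000. The remaining $60,000 passes to the descendants.
The descendants' portion ($60,000) is divided into 3 shares of $20,000: Nuria and Matthias each take $20,000; Csilla's $20,000 share passes to Csilla's issue.
Csilla's share ($20,000) is divided into 2 shares of $10,000: Eira and Yara each take $10,000.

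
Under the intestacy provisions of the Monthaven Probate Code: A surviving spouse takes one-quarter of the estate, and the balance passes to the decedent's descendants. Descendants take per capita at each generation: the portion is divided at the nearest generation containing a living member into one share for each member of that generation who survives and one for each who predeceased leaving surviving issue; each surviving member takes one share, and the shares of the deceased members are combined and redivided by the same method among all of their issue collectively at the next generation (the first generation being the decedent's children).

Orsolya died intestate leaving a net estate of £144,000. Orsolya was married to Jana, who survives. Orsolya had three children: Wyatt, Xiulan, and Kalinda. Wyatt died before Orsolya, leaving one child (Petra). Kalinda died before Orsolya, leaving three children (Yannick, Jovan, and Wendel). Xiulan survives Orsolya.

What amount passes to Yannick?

Yannick receives £18,000.

Jana takes one-quarter of £144,000 = £36,000. The remaining £108,000 passes to the descendants.
The descendants' portion (£108,000) is divided at the children's generation into 3 shares of £36,000. Xiulan takes £36,000. The 2 shares of the deceased (Wyatt and Kalinda) are combined into a pool of £72,000.
That pool (£72,000) is divided at the grandchildren's generation equally among Petra, Yannick, Jovan, and Wendel: £18,000 each.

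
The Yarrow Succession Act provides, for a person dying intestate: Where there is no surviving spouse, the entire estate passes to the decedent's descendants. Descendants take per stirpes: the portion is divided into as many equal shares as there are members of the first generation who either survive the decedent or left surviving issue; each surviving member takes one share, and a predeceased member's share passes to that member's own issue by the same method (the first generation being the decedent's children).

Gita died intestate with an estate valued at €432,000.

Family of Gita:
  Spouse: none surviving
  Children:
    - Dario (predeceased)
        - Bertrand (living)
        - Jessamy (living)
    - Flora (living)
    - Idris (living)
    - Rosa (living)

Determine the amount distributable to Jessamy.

Jessamy receives €54,000.

The entire €432,000 passes to the descendants.
That amount (€432,000) is divided into 4 shares of €108,000: Flora, Idris, and Rosa each take €108,000; Dario's €108,000 share passes to Dario's issue.
Dario's share (€108,000) is divided into 2 shares of €54,000: Bertrand and Jessamy each take €54,000.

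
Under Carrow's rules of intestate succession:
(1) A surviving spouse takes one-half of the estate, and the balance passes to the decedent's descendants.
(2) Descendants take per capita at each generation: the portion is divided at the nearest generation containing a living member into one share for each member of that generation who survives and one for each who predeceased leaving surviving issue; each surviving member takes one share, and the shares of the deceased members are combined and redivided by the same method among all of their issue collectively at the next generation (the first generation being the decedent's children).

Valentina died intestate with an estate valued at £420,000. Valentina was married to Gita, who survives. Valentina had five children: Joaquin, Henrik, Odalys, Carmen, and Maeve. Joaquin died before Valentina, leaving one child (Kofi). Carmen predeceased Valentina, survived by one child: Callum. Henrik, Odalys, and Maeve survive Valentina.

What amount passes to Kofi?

Kofi receives £42,000.

Gita takes one-half of £420,000 = £210,000. The remaining £210,000 passes to the descendants.
The descendants' portion (£210,000) is divided at the children's generation into 5 shares of £42,000. Henrik, Odalys, and Maeve each take £42,000. The 2 shares of the deceased (Joaquin and Carmen) are combined into a pool of £84,000.
That pool (£84,000) is divided at the grandchildren's generation equally among Kofi and Callum: £42,000 each.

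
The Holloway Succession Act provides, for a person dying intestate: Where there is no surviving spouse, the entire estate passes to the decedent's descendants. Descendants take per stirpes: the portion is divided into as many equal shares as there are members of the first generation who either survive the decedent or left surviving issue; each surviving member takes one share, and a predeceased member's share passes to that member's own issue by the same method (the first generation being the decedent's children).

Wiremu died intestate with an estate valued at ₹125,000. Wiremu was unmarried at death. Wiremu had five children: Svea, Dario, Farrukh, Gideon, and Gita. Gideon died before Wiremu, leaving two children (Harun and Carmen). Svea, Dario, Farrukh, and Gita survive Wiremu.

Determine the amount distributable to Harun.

The entire ₹125,000 passes to the descendants.
That amount (₹125,000) is divided into 5 shares of ₹25,000: Svea, Dario, Farrukh, and Gita each take ₹25,000; Gideon's ₹25,000 share passes to Gideon's issue.
Gideon's share (₹25,000) is divided into 2 shares of ₹12,500: Harun and Carmen each take ₹12,500.

Harun receives ₹12,500.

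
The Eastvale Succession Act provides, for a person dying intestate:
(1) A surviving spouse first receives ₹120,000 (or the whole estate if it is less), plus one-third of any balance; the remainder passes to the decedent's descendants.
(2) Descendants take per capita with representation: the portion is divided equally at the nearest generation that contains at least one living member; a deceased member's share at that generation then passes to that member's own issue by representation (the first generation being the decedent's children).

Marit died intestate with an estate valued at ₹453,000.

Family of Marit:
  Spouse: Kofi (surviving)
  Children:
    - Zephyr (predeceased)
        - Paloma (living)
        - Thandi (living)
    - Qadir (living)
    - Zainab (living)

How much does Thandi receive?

Kofi first takes ₹120,000, leaving a balance of ₹333,000. Kofi then takes one-third of the balance (₹111,000), for a total of ₹231,000. The remaining ₹222,000 passes to the descendants.
The descendants' portion (₹222,000) is divided into 3 shares of ₹74,000: Qadir and Zainab each take ₹74,000; Zephyr's ₹74,000 share passes to Zephyr's issue.
Zephyr's share (₹74,000) is divided into 2 shares of ₹37,000: Paloma and Thandi each take ₹37,000.

Thandi receives ₹37,000.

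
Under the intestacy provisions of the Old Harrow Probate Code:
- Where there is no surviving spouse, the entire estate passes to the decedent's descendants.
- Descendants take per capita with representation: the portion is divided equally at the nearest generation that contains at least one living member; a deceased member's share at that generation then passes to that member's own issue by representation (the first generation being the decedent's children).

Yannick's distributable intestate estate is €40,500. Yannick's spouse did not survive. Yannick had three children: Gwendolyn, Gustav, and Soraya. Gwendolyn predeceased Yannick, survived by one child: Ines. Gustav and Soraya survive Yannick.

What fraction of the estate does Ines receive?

Ines receives 1/3 of the estate.

The entire €40,500 passes to the descendants.
That amount (€40,500) is divided into 3 shares of €13,500: Gustav and Soraya each take €13,500; Gwendolyn's €13,500 share passes to Gwendolyn's issue.
Gwendolyn's share (€13,500) passes entirely to Ines.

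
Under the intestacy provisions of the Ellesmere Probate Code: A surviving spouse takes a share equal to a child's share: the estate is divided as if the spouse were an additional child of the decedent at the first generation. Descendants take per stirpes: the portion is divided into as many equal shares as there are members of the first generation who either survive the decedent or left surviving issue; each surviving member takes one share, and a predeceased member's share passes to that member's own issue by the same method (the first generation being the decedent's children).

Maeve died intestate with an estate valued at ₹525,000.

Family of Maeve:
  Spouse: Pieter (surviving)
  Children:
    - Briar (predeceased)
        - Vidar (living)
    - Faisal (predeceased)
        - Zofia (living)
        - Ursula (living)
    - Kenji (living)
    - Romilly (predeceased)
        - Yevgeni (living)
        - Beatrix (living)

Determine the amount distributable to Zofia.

The spouse counts as an additional share at the children's level, so there are 5 primary shares of ₹105,000. Pieter takes one such share (₹105,000).
The children's combined portion (₹420,000) is divided into 4 shares of ₹105,000: Kenji takes ₹105,000; Briar's ₹105,000 share passes to Briar's issue; Faisal's ₹105,000 share passes to Faisal's issue; Romilly's ₹105,000 share passes to Romilly's issue.
Briar's share (₹105,000) passes entirely to Vidar.
Faisal's share (₹105,000) is divided into 2 shares of ₹52,500: Zofia and Ursula each take ₹52,500.
Romilly's share (₹105,000) is divided into 2 shares of ₹52,500: Yevgeni and Beatrix each take ₹52,500.

Zofia receives ₹52,500.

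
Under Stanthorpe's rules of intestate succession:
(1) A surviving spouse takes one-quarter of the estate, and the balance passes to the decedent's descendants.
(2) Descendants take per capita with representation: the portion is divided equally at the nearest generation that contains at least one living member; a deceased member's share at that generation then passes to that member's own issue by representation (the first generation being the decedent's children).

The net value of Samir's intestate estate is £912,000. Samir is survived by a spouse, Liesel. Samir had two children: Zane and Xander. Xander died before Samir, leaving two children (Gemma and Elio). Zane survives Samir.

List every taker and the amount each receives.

Liesel takes one-quarter of £912,000 = £228,000. The remaining £684,000 passes to the descendants.
The descendants' portion (£684,000) is divided into 2 shares of £342,000: Zane takes £342,000; Xander's £342,000 share passes to Xander's issue.
Xander's share (£342,000) is divided into 2 shares of £171,000: Gemma and Elio each take £171,000.

Liesel: £228,000; Zane: £342,000; Gemma: £171,000; Elio: £171,000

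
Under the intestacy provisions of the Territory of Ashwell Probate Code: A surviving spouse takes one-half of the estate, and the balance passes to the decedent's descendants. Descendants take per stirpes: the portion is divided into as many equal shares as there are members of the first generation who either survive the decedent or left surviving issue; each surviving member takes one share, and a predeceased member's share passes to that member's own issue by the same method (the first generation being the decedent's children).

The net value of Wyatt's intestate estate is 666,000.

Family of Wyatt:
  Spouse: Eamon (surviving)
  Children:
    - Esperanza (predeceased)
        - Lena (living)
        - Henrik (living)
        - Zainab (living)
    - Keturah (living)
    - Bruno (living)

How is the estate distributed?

Eamon: 333,000; Lena: 37,000; Henrik: 37,000; Zainab: 37,000; Keturah: 111,000; Bruno: 111,000

Eamon takes one-half of 666,000 = 333,000. The remaining 333,000 passes to the descendants.
The descendants' portion (333,000) is divided into 3 shares of 111,000: Keturah and Bruno each take 111,000; Esperanza's 111,000 share passes to Esperanza's issue.
Esperanza's share (111,000) is divided into 3 shares of 37,000: Lena, Henrik, and Zainab each take 37,000.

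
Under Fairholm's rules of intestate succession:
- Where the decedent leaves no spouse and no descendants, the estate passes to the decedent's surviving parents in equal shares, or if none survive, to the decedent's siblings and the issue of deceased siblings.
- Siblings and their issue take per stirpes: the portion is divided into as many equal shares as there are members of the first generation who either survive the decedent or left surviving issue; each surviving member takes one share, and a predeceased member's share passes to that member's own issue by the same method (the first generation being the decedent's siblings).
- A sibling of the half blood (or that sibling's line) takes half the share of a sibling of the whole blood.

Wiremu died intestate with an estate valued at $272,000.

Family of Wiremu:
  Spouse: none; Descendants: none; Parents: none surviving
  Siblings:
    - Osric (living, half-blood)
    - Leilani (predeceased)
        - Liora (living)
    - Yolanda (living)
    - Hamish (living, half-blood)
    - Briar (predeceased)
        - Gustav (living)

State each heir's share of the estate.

The entire $272,000 passes to the siblings and their issue.
Counting each half-blood sibling's line as half a unit, there are 4 units in $272,000, so one unit is $68,000. Whole-blood lines (Leilani, Yolanda, and Briar) take $68,000 each; half-blood lines (Osric and Hamish) take $34,000 each.
Leilani's share ($68,000) passes entirely to Liora.
Briar's share ($68,000) passes entirely to Gustav.

Osric: $34,000; Liora: $68,000; Yolanda: $68,000; Hamish: $34,000; Gustav: $68,000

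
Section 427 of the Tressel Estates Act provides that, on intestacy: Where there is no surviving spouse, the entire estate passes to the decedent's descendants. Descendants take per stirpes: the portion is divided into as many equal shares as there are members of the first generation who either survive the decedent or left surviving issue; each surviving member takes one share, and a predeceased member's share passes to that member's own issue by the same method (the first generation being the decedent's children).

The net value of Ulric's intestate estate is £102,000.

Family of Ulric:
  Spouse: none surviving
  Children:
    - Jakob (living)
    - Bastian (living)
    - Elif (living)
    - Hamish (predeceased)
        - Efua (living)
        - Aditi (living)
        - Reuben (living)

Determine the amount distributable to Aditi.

Aditi receives £8,500.

The entire £102,000 passes to the descendants.
That amount (£102,000) is divided into 4 shares of £25,500: Jakob, Bastian, and Elif each take £25,500; Hamish's £25,500 share passes to Hamish's issue.
Hamish's share (£25,500) is divided into 3 shares of £8,500: Efua, Aditi, and Reuben each take £8,500.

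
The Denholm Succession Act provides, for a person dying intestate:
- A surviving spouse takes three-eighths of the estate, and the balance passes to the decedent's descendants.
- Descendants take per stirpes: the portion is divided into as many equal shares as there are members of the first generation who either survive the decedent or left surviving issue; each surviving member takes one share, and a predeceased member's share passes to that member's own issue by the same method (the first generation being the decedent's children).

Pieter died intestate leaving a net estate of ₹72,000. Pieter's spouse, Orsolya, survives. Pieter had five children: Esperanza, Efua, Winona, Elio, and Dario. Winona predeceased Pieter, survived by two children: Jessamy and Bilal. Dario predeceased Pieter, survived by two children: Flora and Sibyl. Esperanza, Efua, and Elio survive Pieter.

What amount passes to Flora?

Flora receives ₹4,500.

Orsolya takes three-eighths of ₹72,000 = ₹27,000. The remaining ₹45,000 passes to the descendants.
The descendants' portion (₹45,000) is divided into 5 shares of ₹9,000: Esperanza, Efua, and Elio each take ₹9,000; Winona's ₹9,000 share passes to Winona's issue; Dario's ₹9,000 share passes to Dario's issue.
Winona's share (₹9,000) is divided into 2 shares of ₹4,500: Jessamy and Bilal each take ₹4,500.
Dario's share (₹9,000) is divided into 2 shares of ₹4,500: Flora and Sibyl each take ₹4,500.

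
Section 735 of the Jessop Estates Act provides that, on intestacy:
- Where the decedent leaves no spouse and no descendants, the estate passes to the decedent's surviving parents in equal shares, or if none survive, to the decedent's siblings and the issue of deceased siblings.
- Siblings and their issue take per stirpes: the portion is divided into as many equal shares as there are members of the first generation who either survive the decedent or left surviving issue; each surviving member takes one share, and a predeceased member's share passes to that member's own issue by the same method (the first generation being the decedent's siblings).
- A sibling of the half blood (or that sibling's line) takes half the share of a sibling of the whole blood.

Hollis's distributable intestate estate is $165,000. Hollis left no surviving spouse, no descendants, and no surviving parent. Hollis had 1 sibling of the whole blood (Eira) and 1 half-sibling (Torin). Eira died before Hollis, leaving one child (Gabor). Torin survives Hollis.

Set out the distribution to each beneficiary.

The entire $165,000 passes to the siblings and their issue.
Counting each half-blood sibling's line as half a unit, there are 3/2 units in $165,000, so one unit is $110,000. Whole-blood lines (Eira) take $110,000 each; half-blood lines (Torin) take $55,000 each.
Eira's share ($110,000) passes entirely to Gabor.

Torin: $55,000; Gabor: $110,000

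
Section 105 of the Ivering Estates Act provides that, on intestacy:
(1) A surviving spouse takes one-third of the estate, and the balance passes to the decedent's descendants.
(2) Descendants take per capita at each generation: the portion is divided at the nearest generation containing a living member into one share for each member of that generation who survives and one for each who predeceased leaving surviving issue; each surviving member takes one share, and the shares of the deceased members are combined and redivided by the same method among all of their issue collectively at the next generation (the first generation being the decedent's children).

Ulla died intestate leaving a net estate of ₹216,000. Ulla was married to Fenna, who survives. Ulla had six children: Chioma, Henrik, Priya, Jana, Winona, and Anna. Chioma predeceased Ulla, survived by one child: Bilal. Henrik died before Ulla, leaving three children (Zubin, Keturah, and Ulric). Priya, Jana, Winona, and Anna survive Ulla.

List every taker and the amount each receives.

Fenna takes one-third of ₹216,000 = ₹72,000. The remaining ₹144,000 passes to the descendants.
The descendants' portion (₹144,000) is divided at the children's generation into 6 shares of ₹24,000. Priya, Jana, Winona, and Anna each take ₹24,000. The 2 shares of the deceased (Chioma and Henrik) are combined into a pool of ₹48,000.
That pool (₹48,000) is divided at the grandchildren's generation equally among Bilal, Zubin, Keturah, and Ulric: ₹12,000 each.

Fenna: ₹72,000; Bilal: ₹12,000; Zubin: ₹12,000; Keturah: ₹12,000; Ulric: ₹12,000; Priya: ₹24,000; Jana: ₹24,000; Winona: ₹24,000; Anna: ₹24,000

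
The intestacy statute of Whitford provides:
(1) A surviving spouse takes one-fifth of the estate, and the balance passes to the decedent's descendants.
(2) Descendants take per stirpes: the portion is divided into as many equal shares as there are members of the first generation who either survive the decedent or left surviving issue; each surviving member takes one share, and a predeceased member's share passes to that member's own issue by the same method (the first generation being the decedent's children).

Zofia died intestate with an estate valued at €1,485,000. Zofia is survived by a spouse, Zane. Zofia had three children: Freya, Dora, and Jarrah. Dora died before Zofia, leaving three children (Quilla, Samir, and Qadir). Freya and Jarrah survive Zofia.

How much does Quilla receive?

Quilla receives €132,000.

Zane takes one-fifth of €1,485,000 = €297,000. The remaining €1,188,000 passes to the descendants.
The descendants' portion (€1,188,000) is divided into 3 shares of €396,000: Freya and Jarrah each take €396,000; Dora's €396,000 share passes to Dora's issue.
Dora's share (€396,000) is divided into 3 shares of €132,000: Quilla, Samir, and Qadir each take €132,000.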